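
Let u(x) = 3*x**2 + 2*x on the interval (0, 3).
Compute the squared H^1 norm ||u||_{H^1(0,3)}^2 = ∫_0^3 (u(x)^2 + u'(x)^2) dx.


||u||_{H^1}^2 = 5802/5

The H^1 norm (squared) on an interval (0, L) is
  ||u||_{H^1}^2 = ∫_0^L u(x)^2 dx + ∫_0^L u'(x)^2 dx.
Compute u'(x) = 6*x + 2.
Then u(x)^2 = 9*x**4 + 12*x**3 + 4*x**2 and u'(x)^2 = 36*x**2 + 24*x + 4.
Integrate each monomial from 0 to 3 using ∫_0^3 c·x^n dx = c·3^(n+1)/(n+1):
  ∫_0^3 u(x)^2 dx = ∫_0^3 (9*x^4 + 12*x^3 + 4*x^2) dx. Term by term:
    ∫_0^3 9*x^4 dx = 2187/5;  ∫_0^3 12*x^3 dx = 243;  ∫_0^3 4*x^2 dx = 36.
  Sum: 2187/5 + 243 + 36 = 3582/5.
  ∫_0^3 u'(x)^2 dx = ∫_0^3 (36*x^2 + 24*x + 4) dx. Term by term:
    ∫_0^3 36*x^2 dx = 324;  ∫_0^3 24*x dx = 108;  ∫_0^3 4 dx = 12.
  Sum: 324 + 108 + 12 = 444.
Adding: ||u||_{H^1}^2 = 3582/5 + 444 = 5802/5.


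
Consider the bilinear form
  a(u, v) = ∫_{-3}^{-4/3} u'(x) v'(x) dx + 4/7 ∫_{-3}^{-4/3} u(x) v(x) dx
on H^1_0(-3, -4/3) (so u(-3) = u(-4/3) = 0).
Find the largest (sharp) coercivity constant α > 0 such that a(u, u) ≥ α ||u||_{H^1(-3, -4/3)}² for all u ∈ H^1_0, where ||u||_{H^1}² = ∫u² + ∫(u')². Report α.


α = (100 + 63*π^2)/(7*(25 + 9*π^2))

Coercivity of a(·,·) on H^1_0(-3, -4/3) means a(u, u) ≥ α ||u||_{H^1}² for every u ∈ H^1_0.
The interval has length L = 5/3, and Poincaré/coercivity depend only on L. Here a(u, u) = ∫(u')² + (4/7)·∫u².
Here 0 < c = 4/7 < 1. The condition a(u,u) ≥ α||u||_{H^1}² reads (1−α)∫(u')² ≥ (α−c)∫u². Any admissible α is ≤ 1 (rapidly oscillating u have ∫u²/∫(u')² → 0), and α = 1 would force 0 ≥ (1−c)∫u², impossible since c < 1; so 1−α > 0. By the sharp Poincaré inequality on H^1_0 of an interval of length L, ∫(u')² ≥ (π/L)²∫u² with equality for the first sine mode sin(π(x−x₀)/L) (x₀ the left endpoint), so the inequality holds for all u iff (1−α)(π/L)² ≥ α − c, i.e. α ≤ ((π/L)² + c)/((π/L)² + 1) = (1 + c(L/π)²)/(1 + (L/π)²). With (π/L)² = 9*π^2/25 and c = 4/7, the largest admissible constant is α = ((π/L)² + c)/((π/L)² + 1).
Simplifying, α = (100 + 63*π^2)/(7*(25 + 9*π^2)).


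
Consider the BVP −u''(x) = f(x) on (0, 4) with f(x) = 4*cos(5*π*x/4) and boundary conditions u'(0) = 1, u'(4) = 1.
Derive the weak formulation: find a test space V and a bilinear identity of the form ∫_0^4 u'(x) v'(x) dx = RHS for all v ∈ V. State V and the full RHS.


V = H^1(0, 4) (v unrestricted at boundary; u is determined up to an additive constant); weak form: ∫_0^4 u'v' dx = ∫_0^4 (4*cos(5*π*x/4)) v dx + v(4) − v(0) for all v ∈ V.

Multiply both sides by a test function v and integrate from 0 to 4:
  ∫_0^4 −u''(x) v(x) dx = ∫_0^4 f(x) v(x) dx.
Integrate the LHS by parts once:
  ∫_0^4 −u'' v dx = −[u'(x) v(x)]_0^4 + ∫_0^4 u'(x) v'(x) dx.
Thus ∫_0^4 u'(x) v'(x) dx = ∫_0^4 f(x) v(x) dx + [u'(x) v(x)]_0^4.
Choose V so that boundary terms are either known or forced to vanish.
u has inhomogeneous Neumann u'(0) = 1, u'(4) = 1. [u' v]_0^4 = (1)·v(4) − (1)·v(0) = v(4) − v(0). Take V = H^1(0, 4); boundary term becomes part of RHS.
Weak formulation: find u (satisfying any essential BC) such that ∫_0^4 u'(x) v'(x) dx = ∫_0^4 f v dx + v(4) − v(0) for all v ∈ V (Neumann data are natural BCs: they enter the RHS as boundary terms).
Substituting f(x) = 4*cos(5*π*x/4), the right-hand side is ∫_0^4 (4*cos(5*π*x/4)) v dx + v(4) − v(0).
Compatibility check (pure Neumann): taking v ≡ 1 ∈ V gives 0 = ∫_0^4 f dx + (1) − (1), i.e. ∫_0^4 f dx must equal u'(0) − u'(4) = 0. Indeed ∫_0^4 (4*cos(5*π*x/4)) dx = 0, so the data are compatible. The solution is then unique only up to an additive constant (fix it e.g. by requiring ∫_0^4 u dx = 0).


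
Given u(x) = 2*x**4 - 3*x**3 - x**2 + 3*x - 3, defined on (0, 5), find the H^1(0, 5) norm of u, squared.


||u||_{H^1}^2 = 94479715/126

The H^1 norm (squared) on an interval (0, L) is
  ||u||_{H^1}^2 = ∫_0^L u(x)^2 dx + ∫_0^L u'(x)^2 dx.
Compute u'(x) = 8*x**3 - 9*x**2 - 2*x + 3.
Then u(x)^2 = 4*x**8 - 12*x**7 + 5*x**6 + 18*x**5 - 29*x**4 + 12*x**3 + 15*x**2 - 18*x + 9 and u'(x)^2 = 64*x**6 - 144*x**5 + 49*x**4 + 84*x**3 - 50*x**2 - 12*x + 9.
Integrate each monomial from 0 to 5 using ∫_0^5 c·x^n dx = c·5^(n+1)/(n+1):
  ∫_0^5 u(x)^2 dx = ∫_0^5 (4*x^8 - 12*x^7 + 5*x^6 + 18*x^5 - 29*x^4 + 12*x^3 + 15*x^2 - 18*x + 9) dx. Term by term:
    ∫_0^5 4*x^8 dx = 7812500/9;  ∫_0^5 -12*x^7 dx = -1171875/2;  ∫_0^5 5*x^6 dx = 390625/7;
    ∫_0^5 18*x^5 dx = 46875;  ∫_0^5 -29*x^4 dx = -18125;  ∫_0^5 12*x^3 dx = 1875;
    ∫_0^5 15*x^2 dx = 625;  ∫_0^5 -18*x dx = -225;  ∫_0^5 9 dx = 45.
  Sum: 7812500/9 − 1171875/2 + 390625/7 + 46875 − 18125 + 1875 + 625 − 225 + 45 = 46492945/126.
  ∫_0^5 u'(x)^2 dx = ∫_0^5 (64*x^6 - 144*x^5 + 49*x^4 + 84*x^3 - 50*x^2 - 12*x + 9) dx. Term by term:
    ∫_0^5 64*x^6 dx = 5000000/7;  ∫_0^5 -144*x^5 dx = -375000;  ∫_0^5 49*x^4 dx = 30625;
    ∫_0^5 84*x^3 dx = 13125;  ∫_0^5 -50*x^2 dx = -6250/3;  ∫_0^5 -12*x dx = -150;
    ∫_0^5 9 dx = 45.
  Sum: 5000000/7 − 375000 + 30625 + 13125 − 6250/3 − 150 + 45 = 7997795/21.
Adding: ||u||_{H^1}^2 = 46492945/126 + 7997795/21 = 94479715/126.


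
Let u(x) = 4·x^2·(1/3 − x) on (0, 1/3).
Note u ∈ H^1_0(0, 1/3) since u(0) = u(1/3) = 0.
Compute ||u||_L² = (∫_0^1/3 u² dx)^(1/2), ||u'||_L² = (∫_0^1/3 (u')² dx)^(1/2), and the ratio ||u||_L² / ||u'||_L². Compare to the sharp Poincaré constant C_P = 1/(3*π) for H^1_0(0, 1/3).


||u||_L² / ||u'||_L² = sqrt(14)/42 < C_P = 1/(3*π).

u(x) = 4·x^2·(1/3 − x), so u'(x) = 4*x*(2 - 9*x)/3.
u(x) = 4·x^2·(1/3 − x) vanishes at x = 0 and x = 1/3, so u ∈ H^1_0(0, 1/3). Differentiate via the product rule and integrate the resulting polynomials term by term.
  ∫_0^1/3 u² dx = ∫_0^1/3 (16*x^6 - 32*x^5/3 + 16*x^4/9) dx. Term by term:
    ∫_0^1/3 16*x^6 dx = 16/15309;  ∫_0^1/3 -32*x^5/3 dx = -16/6561;  ∫_0^1/3 16*x^4/9 dx = 16/10935.
  Sum: 16/15309 − 16/6561 + 16/10935 = 16/229635.
  ∫_0^1/3 (u')² dx = ∫_0^1/3 (144*x^4 - 64*x^3 + 64*x^2/9) dx. Term by term:
    ∫_0^1/3 144*x^4 dx = 16/135;  ∫_0^1/3 -64*x^3 dx = -16/81;  ∫_0^1/3 64*x^2/9 dx = 64/729.
  Sum: 16/135 − 16/81 + 64/729 = 32/3645.
∫_0^1/3 u² dx = 16/229635, so ||u||_L² = 4*sqrt(35)/2835.
∫_0^1/3 (u')² dx = 32/3645, so ||u'||_L² = 4*sqrt(10)/135.
Ratio ||u||_L² / ||u'||_L² = sqrt(14)/42.
Sharp Poincaré constant on H^1_0(0, 1/3) is C_P = L/π = 1/(3*π), achieved by sin(3*π·x).
A polynomial bump cannot attain the sharp Poincaré constant (only the first sine eigenfunction does), so the ratio is strictly less than C_P, consistent with ||u||_L² ≤ C_P ||u'||_L².


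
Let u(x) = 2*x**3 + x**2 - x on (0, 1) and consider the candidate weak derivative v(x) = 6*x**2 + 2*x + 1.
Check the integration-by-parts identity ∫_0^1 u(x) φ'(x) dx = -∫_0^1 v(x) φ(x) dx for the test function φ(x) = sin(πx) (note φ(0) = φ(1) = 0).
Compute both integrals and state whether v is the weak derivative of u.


LHS = -6/π + 24/π^3, RHS = -10/π + 24/π^3. No, v is not the weak derivative of u.

u(x) = 2*x**3 + x**2 - x, classical derivative u'(x) = 6*x**2 + 2*x - 1.
φ(x) = sin(πx), so φ'(x) = π*cos(π*x).
Note φ(0) = φ(1) = 0, so the boundary term u·φ vanishes.
LHS = ∫_0^1 u(x) φ'(x) dx = ∫_0^1 (2*π*x^3*cos(π*x) + π*x^2*cos(π*x) - π*x*cos(π*x)) dx. Term by term:
  ∫_0^1 π*x^2*cos(π*x) dx = -2/π;  ∫_0^1 -π*x*cos(π*x) dx = 2/π;  ∫_0^1 2*π*x^3*cos(π*x) dx = -6/π + 24/π^3.
Sum: -2/π + 2/π + -6/π + 24/π^3 = -6/π + 24/π^3.
So LHS = -6/π + 24/π^3.
∫_0^1 v(x) φ(x) dx = ∫_0^1 (6*x^2*sin(π*x) + 2*x*sin(π*x) + sin(π*x)) dx. Term by term:
  ∫_0^1 2*x*sin(π*x) dx = 2/π;  ∫_0^1 6*x^2*sin(π*x) dx = -24/π^3 + 6/π;  ∫_0^1 sin(π*x) dx = 2/π.
Sum: 2/π + -24/π^3 + 6/π + 2/π = -24/π^3 + 10/π.
So RHS = -∫_0^1 v(x) φ(x) dx = -10/π + 24/π^3.
LHS − RHS = 4/π ≠ 0, so the identity fails.
(For a valid weak derivative the identity must hold for EVERY test function, in particular this one. The failure shows v is NOT the weak derivative of u.)
Correct weak derivative would be u'(x) = 6*x**2 + 2*x - 1.


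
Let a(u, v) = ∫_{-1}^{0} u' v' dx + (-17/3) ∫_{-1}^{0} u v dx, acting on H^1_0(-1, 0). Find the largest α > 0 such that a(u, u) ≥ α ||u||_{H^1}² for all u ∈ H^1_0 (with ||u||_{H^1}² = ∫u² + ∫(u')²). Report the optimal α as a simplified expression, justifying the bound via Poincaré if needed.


α = (-17/3 + π^2)/(1 + π^2)

Coercivity of a(·,·) on H^1_0(-1, 0) means a(u, u) ≥ α ||u||_{H^1}² for every u ∈ H^1_0.
The interval has length L = 1, and Poincaré/coercivity depend only on L. Here a(u, u) = ∫(u')² + (-17/3)·∫u².
Here c = -17/3 < 0 with |c| < (π/L)² = π^2, so coercivity still holds. The condition a(u,u) ≥ α||u||_{H^1}² reads (1−α)∫(u')² ≥ (α−c)∫u². Any admissible α is ≤ 1 (rapidly oscillating u have ∫u²/∫(u')² → 0), and α = 1 would force 0 ≥ (1−c)∫u², impossible since c < 1; so 1−α > 0. By the sharp Poincaré inequality on H^1_0 of an interval of length L, ∫(u')² ≥ (π/L)²∫u² with equality for the first sine mode sin(π(x−x₀)/L) (x₀ the left endpoint), so the inequality holds for all u iff (1−α)(π/L)² ≥ α − c, i.e. α ≤ ((π/L)² + c)/((π/L)² + 1) = (1 + c(L/π)²)/(1 + (L/π)²). (Direct route, valid since c ≤ 0: Poincaré gives c∫u² ≥ c(L/π)²∫(u')², so a(u,u) ≥ (1 + c(L/π)²)∫(u')², while ||u||_{H^1}² ≤ (1 + (L/π)²)∫(u')²; dividing yields the same α.) With (π/L)² = π^2 and c = -17/3, the largest admissible constant is α = ((π/L)² + c)/((π/L)² + 1).
Simplifying, α = (-17/3 + π^2)/(1 + π^2).


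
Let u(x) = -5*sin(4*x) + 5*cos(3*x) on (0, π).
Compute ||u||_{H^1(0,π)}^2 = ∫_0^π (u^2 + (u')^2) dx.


||u||_{H^1(0,π)}^2 = -4000/7 + 675*π/2

u'(x) = -15*sin(3*x) - 20*cos(4*x).
Expand u² and (u')² and integrate term by term on (0, π), using: for integers n ≥ 1, ∫_0^π sin²(nx) dx = ∫_0^π cos²(nx) dx = π/2; for n ≠ n', ∫_0^π sin(nx)sin(n'x) dx = ∫_0^π cos(nx)cos(n'x) dx = 0; and by product-to-sum, ∫_0^π sin(nx)cos(n'x) dx = ½∫_0^π [sin((n+n')x) + sin((n−n')x)] dx, which is 0 when n+n' is even and 2n/(n²−n'²) when n+n' is odd (it need not vanish on (0, π)).
  u² squared terms: (-5)²·∫sin(4x)² dx = 25·π/2 = 25*π/2;  (5)²·∫cos(3x)² dx = 25·π/2 = 25*π/2.
  u² cross terms: 2·(-5)·(5)·∫sin(4x)·cos(3x) dx = -50·(8/7) = -400/7.
  So ∫_0^π u² dx = 25*π/2 + 25*π/2 − 400/7 = -400/7 + 25*π.
  (u')² squared terms: (-20)²·∫cos(4x)² dx = 400·π/2 = 200*π;  (-15)²·∫sin(3x)² dx = 225·π/2 = 225*π/2.
  (u')² cross terms: 2·(-20)·(-15)·∫cos(4x)·sin(3x) dx = 600·(-6/7) = -3600/7.
  So ∫_0^π (u')² dx = 200*π + 225*π/2 − 3600/7 = -3600/7 + 625*π/2.
||u||_{H^1}^2 = (-400/7 + 25*π) + (-3600/7 + 625*π/2) = -4000/7 + 675*π/2.


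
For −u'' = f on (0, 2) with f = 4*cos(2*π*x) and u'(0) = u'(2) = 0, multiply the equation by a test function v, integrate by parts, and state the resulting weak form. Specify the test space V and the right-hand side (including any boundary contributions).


V = H^1(0, 2) (no boundary constraint on v; u is determined up to an additive constant); weak form: ∫_0^2 u'v' dx = ∫_0^2 (4*cos(2*π*x)) v dx for all v ∈ V.

Multiply both sides by a test function v and integrate from 0 to 2:
  ∫_0^2 −u''(x) v(x) dx = ∫_0^2 f(x) v(x) dx.
Integrate the LHS by parts once:
  ∫_0^2 −u'' v dx = −[u'(x) v(x)]_0^2 + ∫_0^2 u'(x) v'(x) dx.
Thus ∫_0^2 u'(x) v'(x) dx = ∫_0^2 f(x) v(x) dx + [u'(x) v(x)]_0^2.
Choose V so that boundary terms are either known or forced to vanish.
u has homogeneous Neumann: u'(0) = u'(2) = 0. So [u' v]_0^2 = 0·v(2) − 0·v(0) = 0 for any v; take V = H^1(0, 2).
Weak formulation: find u (satisfying any essential BC) such that ∫_0^2 u'(x) v'(x) dx = ∫_0^2 f v dx for all v ∈ V (homogeneous Neumann, so boundary terms vanish).
Substituting f(x) = 4*cos(2*π*x), the right-hand side is ∫_0^2 (4*cos(2*π*x)) v dx.
Compatibility check (pure Neumann): taking v ≡ 1 ∈ V gives 0 = ∫_0^2 f dx + (0) − (0), i.e. ∫_0^2 f dx must equal u'(0) − u'(2) = 0. Indeed ∫_0^2 (4*cos(2*π*x)) dx = 0, so the data are compatible. The solution is then unique only up to an additive constant (fix it e.g. by requiring ∫_0^2 u dx = 0).


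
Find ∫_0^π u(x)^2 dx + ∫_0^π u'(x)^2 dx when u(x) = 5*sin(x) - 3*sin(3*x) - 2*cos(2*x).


||u||_{H^1(0,π)}^2 = 416/3 + 80*π

u'(x) = 4*sin(2*x) + 5*cos(x) - 9*cos(3*x).
Expand u² and (u')² and integrate term by term on (0, π), using: for integers n ≥ 1, ∫_0^π sin²(nx) dx = ∫_0^π cos²(nx) dx = π/2; for n ≠ n', ∫_0^π sin(nx)sin(n'x) dx = ∫_0^π cos(nx)cos(n'x) dx = 0; and by product-to-sum, ∫_0^π sin(nx)cos(n'x) dx = ½∫_0^π [sin((n+n')x) + sin((n−n')x)] dx, which is 0 when n+n' is even and 2n/(n²−n'²) when n+n' is odd (it need not vanish on (0, π)).
  u² squared terms: (-3)²·∫sin(3x)² dx = 9·π/2 = 9*π/2;  (-2)²·∫cos(2x)² dx = 4·π/2 = 2*π;  (5)²·∫sin(x)² dx = 25·π/2 = 25*π/2.
  u² cross terms: 2·(-3)·(-2)·∫sin(3x)·cos(2x) dx = 12·(6/5) = 72/5;  2·(-3)·(5)·∫sin(3x)·sin(x) dx = -30·(0) = 0;  2·(-2)·(5)·∫cos(2x)·sin(x) dx = -20·(-2/3) = 40/3.
  So ∫_0^π u² dx = 9*π/2 + 2*π + 25*π/2 + 72/5 + 0 + 40/3 = 416/15 + 19*π.
  (u')² squared terms: (-9)²·∫cos(3x)² dx = 81·π/2 = 81*π/2;  (4)²·∫sin(2x)² dx = 16·π/2 = 8*π;  (5)²·∫cos(x)² dx = 25·π/2 = 25*π/2.
  (u')² cross terms: 2·(-9)·(4)·∫cos(3x)·sin(2x) dx = -72·(-4/5) = 288/5;  2·(-9)·(5)·∫cos(3x)·cos(x) dx = -90·(0) = 0;  2·(4)·(5)·∫sin(2x)·cos(x) dx = 40·(4/3) = 160/3.
  So ∫_0^π (u')² dx = 81*π/2 + 8*π + 25*π/2 + 288/5 + 0 + 160/3 = 1664/15 + 61*π.
||u||_{H^1}^2 = (416/15 + 19*π) + (1664/15 + 61*π) = 416/3 + 80*π.


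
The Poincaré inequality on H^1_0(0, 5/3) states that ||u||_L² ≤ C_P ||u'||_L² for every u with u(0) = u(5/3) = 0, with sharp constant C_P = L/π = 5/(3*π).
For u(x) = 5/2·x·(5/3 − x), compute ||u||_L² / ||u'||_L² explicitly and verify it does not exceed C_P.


||u||_L² / ||u'||_L² = sqrt(10)/6 < C_P = 5/(3*π).

u(x) = 5/2·x·(5/3 − x), so u'(x) = 25/6 - 5*x.
u(x) = 5/2·x·(5/3 − x) vanishes at x = 0 and x = 5/3, so u ∈ H^1_0(0, 5/3). Differentiate via the product rule and integrate the resulting polynomials term by term.
  ∫_0^5/3 u² dx = ∫_0^5/3 (25*x^4/4 - 125*x^3/6 + 625*x^2/36) dx. Term by term:
    ∫_0^5/3 25*x^4/4 dx = 15625/972;  ∫_0^5/3 -125*x^3/6 dx = -78125/1944;  ∫_0^5/3 625*x^2/36 dx = 78125/2916.
  Sum: 15625/972 − 78125/1944 + 78125/2916 = 15625/5832.
  ∫_0^5/3 (u')² dx = ∫_0^5/3 (25*x^2 - 125*x/3 + 625/36) dx. Term by term:
    ∫_0^5/3 25*x^2 dx = 3125/81;  ∫_0^5/3 -125*x/3 dx = -3125/54;  ∫_0^5/3 625/36 dx = 3125/108.
  Sum: 3125/81 − 3125/54 + 3125/108 = 3125/324.
∫_0^5/3 u² dx = 15625/5832, so ||u||_L² = 125*sqrt(2)/108.
∫_0^5/3 (u')² dx = 3125/324, so ||u'||_L² = 25*sqrt(5)/18.
Ratio ||u||_L² / ||u'||_L² = sqrt(10)/6.
Sharp Poincaré constant on H^1_0(0, 5/3) is C_P = L/π = 5/(3*π), achieved by sin(3*π/5·x).
A polynomial bump cannot attain the sharp Poincaré constant (only the first sine eigenfunction does), so the ratio is strictly less than C_P, consistent with ||u||_L² ≤ C_P ||u'||_L².


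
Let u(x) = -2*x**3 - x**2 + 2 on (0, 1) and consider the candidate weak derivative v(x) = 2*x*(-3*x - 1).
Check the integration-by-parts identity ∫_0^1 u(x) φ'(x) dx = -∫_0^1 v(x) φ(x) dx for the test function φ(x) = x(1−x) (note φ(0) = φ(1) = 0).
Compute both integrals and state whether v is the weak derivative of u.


LHS = 7/15, RHS = 7/15. Yes, v = u' weakly.

u(x) = -2*x**3 - x**2 + 2, classical derivative u'(x) = -6*x**2 - 2*x.
φ(x) = x(1−x), so φ'(x) = 1 - 2*x.
Note φ(0) = φ(1) = 0, so the boundary term u·φ vanishes.
LHS = ∫_0^1 u(x) φ'(x) dx = ∫_0^1 (4*x^4 - x^2 - 4*x + 2) dx. Term by term:
  ∫_0^1 4*x^4 dx = 4/5;  ∫_0^1 -x^2 dx = -1/3;  ∫_0^1 -4*x dx = -2;
  ∫_0^1 2 dx = 2.
Sum: 4/5 − 1/3 − 2 + 2 = 7/15.
So LHS = 7/15.
∫_0^1 v(x) φ(x) dx = ∫_0^1 (6*x^4 - 4*x^3 - 2*x^2) dx. Term by term:
  ∫_0^1 6*x^4 dx = 6/5;  ∫_0^1 -4*x^3 dx = -1;  ∫_0^1 -2*x^2 dx = -2/3.
Sum: 6/5 − 1 − 2/3 = -7/15.
So RHS = -∫_0^1 v(x) φ(x) dx = 7/15.
LHS = RHS, so the identity holds for this test φ.
Moreover u is smooth here and v(x) = u'(x) = -6*x**2 - 2*x pointwise, so the identity holds for every test function. Hence v is the weak derivative of u.


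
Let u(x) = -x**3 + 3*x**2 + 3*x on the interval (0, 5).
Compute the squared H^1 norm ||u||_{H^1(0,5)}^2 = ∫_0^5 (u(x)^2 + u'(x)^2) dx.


||u||_{H^1}^2 = 25805/14

The H^1 norm (squared) on an interval (0, L) is
  ||u||_{H^1}^2 = ∫_0^L u(x)^2 dx + ∫_0^L u'(x)^2 dx.
Compute u'(x) = -3*x**2 + 6*x + 3.
Then u(x)^2 = x**6 - 6*x**5 + 3*x**4 + 18*x**3 + 9*x**2 and u'(x)^2 = 9*x**4 - 36*x**3 + 18*x**2 + 36*x + 9.
Integrate each monomial from 0 to 5 using ∫_0^5 c·x^n dx = c·5^(n+1)/(n+1):
  ∫_0^5 u(x)^2 dx = ∫_0^5 (x^6 - 6*x^5 + 3*x^4 + 18*x^3 + 9*x^2) dx. Term by term:
    ∫_0^5 x^6 dx = 78125/7;  ∫_0^5 -6*x^5 dx = -15625;  ∫_0^5 3*x^4 dx = 1875;
    ∫_0^5 18*x^3 dx = 5625/2;  ∫_0^5 9*x^2 dx = 375.
  Sum: 78125/7 − 15625 + 1875 + 5625/2 + 375 = 8375/14.
  ∫_0^5 u'(x)^2 dx = ∫_0^5 (9*x^4 - 36*x^3 + 18*x^2 + 36*x + 9) dx. Term by term:
    ∫_0^5 9*x^4 dx = 5625;  ∫_0^5 -36*x^3 dx = -5625;  ∫_0^5 18*x^2 dx = 750;
    ∫_0^5 36*x dx = 450;  ∫_0^5 9 dx = 45.
  Sum: 5625 − 5625 + 750 + 450 + 45 = 1245.
Adding: ||u||_{H^1}^2 = 8375/14 + 1245 = 25805/14.


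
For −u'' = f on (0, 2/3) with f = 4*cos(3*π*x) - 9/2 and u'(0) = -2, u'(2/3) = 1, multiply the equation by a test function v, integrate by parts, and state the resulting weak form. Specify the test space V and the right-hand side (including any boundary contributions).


V = H^1(0, 2/3) (v unrestricted at boundary; u is determined up to an additive constant); weak form: ∫_0^2/3 u'v' dx = ∫_0^2/3 (4*cos(3*π*x) - 9/2) v dx + v(2/3) + 2·v(0) for all v ∈ V.

Multiply both sides by a test function v and integrate from 0 to 2/3:
  ∫_0^2/3 −u''(x) v(x) dx = ∫_0^2/3 f(x) v(x) dx.
Integrate the LHS by parts once:
  ∫_0^2/3 −u'' v dx = −[u'(x) v(x)]_0^2/3 + ∫_0^2/3 u'(x) v'(x) dx.
Thus ∫_0^2/3 u'(x) v'(x) dx = ∫_0^2/3 f(x) v(x) dx + [u'(x) v(x)]_0^2/3.
Choose V so that boundary terms are either known or forced to vanish.
u has inhomogeneous Neumann u'(0) = -2, u'(2/3) = 1. [u' v]_0^2/3 = (1)·v(2/3) − (-2)·v(0) = v(2/3) + 2·v(0). Take V = H^1(0, 2/3); boundary term becomes part of RHS.
Weak formulation: find u (satisfying any essential BC) such that ∫_0^2/3 u'(x) v'(x) dx = ∫_0^2/3 f v dx + v(2/3) + 2·v(0) for all v ∈ V (Neumann data are natural BCs: they enter the RHS as boundary terms).
Substituting f(x) = 4*cos(3*π*x) - 9/2, the right-hand side is ∫_0^2/3 (4*cos(3*π*x) - 9/2) v dx + v(2/3) + 2·v(0).
Compatibility check (pure Neumann): taking v ≡ 1 ∈ V gives 0 = ∫_0^2/3 f dx + (1) − (-2), i.e. ∫_0^2/3 f dx must equal u'(0) − u'(2/3) = -3. Indeed ∫_0^2/3 (4*cos(3*π*x) - 9/2) dx = -3, so the data are compatible. The solution is then unique only up to an additive constant (fix it e.g. by requiring ∫_0^2/3 u dx = 0).


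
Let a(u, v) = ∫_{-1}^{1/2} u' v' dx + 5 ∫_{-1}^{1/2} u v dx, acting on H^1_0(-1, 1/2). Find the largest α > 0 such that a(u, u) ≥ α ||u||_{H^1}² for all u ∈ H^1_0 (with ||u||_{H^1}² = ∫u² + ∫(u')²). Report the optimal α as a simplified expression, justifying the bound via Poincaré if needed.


α = 1

Coercivity of a(·,·) on H^1_0(-1, 1/2) means a(u, u) ≥ α ||u||_{H^1}² for every u ∈ H^1_0.
The interval has length L = 3/2, and Poincaré/coercivity depend only on L. Here a(u, u) = ∫(u')² + (5)·∫u².
Here c = 5 ≥ 1, so a(u,u) = ∫(u')² + c∫u² ≥ ∫(u')² + ∫u² = ||u||_{H^1}², i.e. α = 1 works. No larger α is possible: a(u,u) ≥ α||u||_{H^1}² means (1−α)∫(u')² ≥ (α−c)∫u², and for the modes u_n = sin(nπ(x−x₀)/L) (x₀ the left endpoint) one has ∫u_n²/∫(u_n')² = (L/(nπ))² → 0, so a(u_n,u_n)/||u_n||_{H^1}² → 1. Hence the optimal constant is α = 1.
Therefore α = 1.


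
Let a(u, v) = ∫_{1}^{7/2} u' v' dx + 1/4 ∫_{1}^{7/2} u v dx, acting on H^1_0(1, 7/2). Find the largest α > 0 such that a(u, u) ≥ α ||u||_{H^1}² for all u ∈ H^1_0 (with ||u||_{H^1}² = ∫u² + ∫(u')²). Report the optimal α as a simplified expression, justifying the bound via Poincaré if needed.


α = (25 + 16*π^2)/(4*(25 + 4*π^2))

Coercivity of a(·,·) on H^1_0(1, 7/2) means a(u, u) ≥ α ||u||_{H^1}² for every u ∈ H^1_0.
The interval has length L = 5/2, and Poincaré/coercivity depend only on L. Here a(u, u) = ∫(u')² + (1/4)·∫u².
Here 0 < c = 1/4 < 1. The condition a(u,u) ≥ α||u||_{H^1}² reads (1−α)∫(u')² ≥ (α−c)∫u². Any admissible α is ≤ 1 (rapidly oscillating u have ∫u²/∫(u')² → 0), and α = 1 would force 0 ≥ (1−c)∫u², impossible since c < 1; so 1−α > 0. By the sharp Poincaré inequality on H^1_0 of an interval of length L, ∫(u')² ≥ (π/L)²∫u² with equality for the first sine mode sin(π(x−x₀)/L) (x₀ the left endpoint), so the inequality holds for all u iff (1−α)(π/L)² ≥ α − c, i.e. α ≤ ((π/L)² + c)/((π/L)² + 1) = (1 + c(L/π)²)/(1 + (L/π)²). With (π/L)² = 4*π^2/25 and c = 1/4, the largest admissible constant is α = ((π/L)² + c)/((π/L)² + 1).
Simplifying, α = (25 + 16*π^2)/(4*(25 + 4*π^2)).


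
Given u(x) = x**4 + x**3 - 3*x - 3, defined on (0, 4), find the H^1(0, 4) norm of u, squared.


||u||_{H^1}^2 = 29949704/315

The H^1 norm (squared) on an interval (0, L) is
  ||u||_{H^1}^2 = ∫_0^L u(x)^2 dx + ∫_0^L u'(x)^2 dx.
Compute u'(x) = 4*x**3 + 3*x**2 - 3.
Then u(x)^2 = x**8 + 2*x**7 + x**6 - 6*x**5 - 12*x**4 - 6*x**3 + 9*x**2 + 18*x + 9 and u'(x)^2 = 16*x**6 + 24*x**5 + 9*x**4 - 24*x**3 - 18*x**2 + 9.
Integrate each monomial from 0 to 4 using ∫_0^4 c·x^n dx = c·4^(n+1)/(n+1):
  ∫_0^4 u(x)^2 dx = ∫_0^4 (x^8 + 2*x^7 + x^6 - 6*x^5 - 12*x^4 - 6*x^3 + 9*x^2 + 18*x + 9) dx. Term by term:
    ∫_0^4 x^8 dx = 262144/9;  ∫_0^4 2*x^7 dx = 16384;  ∫_0^4 x^6 dx = 16384/7;
    ∫_0^4 -6*x^5 dx = -4096;  ∫_0^4 -12*x^4 dx = -12288/5;  ∫_0^4 -6*x^3 dx = -384;
    ∫_0^4 9*x^2 dx = 192;  ∫_0^4 18*x dx = 144;  ∫_0^4 9 dx = 36.
  Sum: 262144/9 + 16384 + 16384/7 − 4096 − 12288/5 − 384 + 192 + 144 + 36 = 13005116/315.
  ∫_0^4 u'(x)^2 dx = ∫_0^4 (16*x^6 + 24*x^5 + 9*x^4 - 24*x^3 - 18*x^2 + 9) dx. Term by term:
    ∫_0^4 16*x^6 dx = 262144/7;  ∫_0^4 24*x^5 dx = 16384;  ∫_0^4 9*x^4 dx = 9216/5;
    ∫_0^4 -24*x^3 dx = -1536;  ∫_0^4 -18*x^2 dx = -384;  ∫_0^4 9 dx = 36.
  Sum: 262144/7 + 16384 + 9216/5 − 1536 − 384 + 36 = 1882732/35.
Adding: ||u||_{H^1}^2 = 13005116/315 + 1882732/35 = 29949704/315.


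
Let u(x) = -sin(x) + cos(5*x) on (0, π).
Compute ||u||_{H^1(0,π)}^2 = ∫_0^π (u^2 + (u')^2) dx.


||u||_{H^1(0,π)}^2 = 14*π

u'(x) = -5*sin(5*x) - cos(x).
Expand u² and (u')² and integrate term by term on (0, π), using: for integers n ≥ 1, ∫_0^π sin²(nx) dx = ∫_0^π cos²(nx) dx = π/2; for n ≠ n', ∫_0^π sin(nx)sin(n'x) dx = ∫_0^π cos(nx)cos(n'x) dx = 0; and by product-to-sum, ∫_0^π sin(nx)cos(n'x) dx = ½∫_0^π [sin((n+n')x) + sin((n−n')x)] dx, which is 0 when n+n' is even and 2n/(n²−n'²) when n+n' is odd (it need not vanish on (0, π)).
  u² squared terms: (-1)²·∫sin(x)² dx = 1·π/2 = π/2;  (1)²·∫cos(5x)² dx = 1·π/2 = π/2.
  u² cross terms: 2·(-1)·(1)·∫sin(x)·cos(5x) dx = -2·(0) = 0.
  So ∫_0^π u² dx = π/2 + π/2 + 0 = π.
  (u')² squared terms: (-1)²·∫cos(x)² dx = 1·π/2 = π/2;  (-5)²·∫sin(5x)² dx = 25·π/2 = 25*π/2.
  (u')² cross terms: 2·(-1)·(-5)·∫cos(x)·sin(5x) dx = 10·(0) = 0.
  So ∫_0^π (u')² dx = π/2 + 25*π/2 + 0 = 13*π.
||u||_{H^1}^2 = (π) + (13*π) = 14*π.


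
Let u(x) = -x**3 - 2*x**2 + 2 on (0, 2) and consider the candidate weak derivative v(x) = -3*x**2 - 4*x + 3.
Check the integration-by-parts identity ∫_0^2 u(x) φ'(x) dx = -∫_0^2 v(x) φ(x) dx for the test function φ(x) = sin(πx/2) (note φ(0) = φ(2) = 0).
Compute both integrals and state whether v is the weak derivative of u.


LHS = -96/π^3 + 40/π, RHS = -96/π^3 + 28/π. No, v is not the weak derivative of u.

u(x) = -x**3 - 2*x**2 + 2, classical derivative u'(x) = -3*x**2 - 4*x.
φ(x) = sin(πx/2), so φ'(x) = π*cos(π*x/2)/2.
Note φ(0) = φ(2) = 0, so the boundary term u·φ vanishes.
LHS = ∫_0^2 u(x) φ'(x) dx = ∫_0^2 (-π*x^3*cos(π*x/2)/2 - π*x^2*cos(π*x/2) + π*cos(π*x/2)) dx. Term by term:
  ∫_0^2 π*cos(π*x/2) dx = 0;  ∫_0^2 -π*x^2*cos(π*x/2) dx = 16/π;  ∫_0^2 -π*x^3*cos(π*x/2)/2 dx = -96/π^3 + 24/π.
Sum: 0 + 16/π + -96/π^3 + 24/π = -96/π^3 + 40/π.
So LHS = -96/π^3 + 40/π.
∫_0^2 v(x) φ(x) dx = ∫_0^2 (-3*x^2*sin(π*x/2) - 4*x*sin(π*x/2) + 3*sin(π*x/2)) dx. Term by term:
  ∫_0^2 3*sin(π*x/2) dx = 12/π;  ∫_0^2 -4*x*sin(π*x/2) dx = -16/π;  ∫_0^2 -3*x^2*sin(π*x/2) dx = -24/π + 96/π^3.
Sum: 12/π − 16/π + -24/π + 96/π^3 = -28/π + 96/π^3.
So RHS = -∫_0^2 v(x) φ(x) dx = -96/π^3 + 28/π.
LHS − RHS = 12/π ≠ 0, so the identity fails.
(For a valid weak derivative the identity must hold for EVERY test function, in particular this one. The failure shows v is NOT the weak derivative of u.)
Correct weak derivative would be u'(x) = -3*x**2 - 4*x.


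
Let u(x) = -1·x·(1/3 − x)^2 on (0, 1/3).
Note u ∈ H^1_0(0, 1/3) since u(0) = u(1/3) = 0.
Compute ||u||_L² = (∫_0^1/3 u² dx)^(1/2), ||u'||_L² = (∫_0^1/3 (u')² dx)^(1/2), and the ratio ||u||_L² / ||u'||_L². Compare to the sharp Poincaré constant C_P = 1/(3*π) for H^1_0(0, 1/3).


||u||_L² / ||u'||_L² = sqrt(14)/42 < C_P = 1/(3*π).

u(x) = -1·x·(1/3 − x)^2, so u'(x) = (1 - 9*x)*(3*x - 1)/9.
u(x) = -1·x·(1/3 − x)^2 vanishes at x = 0 and x = 1/3, so u ∈ H^1_0(0, 1/3). Differentiate via the product rule and integrate the resulting polynomials term by term.
  ∫_0^1/3 u² dx = ∫_0^1/3 (x^6 - 4*x^5/3 + 2*x^4/3 - 4*x^3/27 + x^2/81) dx. Term by term:
    ∫_0^1/3 x^6 dx = 1/15309;  ∫_0^1/3 -4*x^5/3 dx = -2/6561;  ∫_0^1/3 2*x^4/3 dx = 2/3645;
    ∫_0^1/3 -4*x^3/27 dx = -1/2187;  ∫_0^1/3 x^2/81 dx = 1/6561.
  Sum: 1/15309 − 2/6561 + 2/3645 − 1/2187 + 1/6561 = 1/229635.
  ∫_0^1/3 (u')² dx = ∫_0^1/3 (9*x^4 - 8*x^3 + 22*x^2/9 - 8*x/27 + 1/81) dx. Term by term:
    ∫_0^1/3 9*x^4 dx = 1/135;  ∫_0^1/3 -8*x^3 dx = -2/81;  ∫_0^1/3 22*x^2/9 dx = 22/729;
    ∫_0^1/3 -8*x/27 dx = -4/243;  ∫_0^1/3 1/81 dx = 1/243.
  Sum: 1/135 − 2/81 + 22/729 − 4/243 + 1/243 = 2/3645.
∫_0^1/3 u² dx = 1/229635, so ||u||_L² = sqrt(35)/2835.
∫_0^1/3 (u')² dx = 2/3645, so ||u'||_L² = sqrt(10)/135.
Ratio ||u||_L² / ||u'||_L² = sqrt(14)/42.
Sharp Poincaré constant on H^1_0(0, 1/3) is C_P = L/π = 1/(3*π), achieved by sin(3*π·x).
A polynomial bump cannot attain the sharp Poincaré constant (only the first sine eigenfunction does), so the ratio is strictly less than C_P, consistent with ||u||_L² ≤ C_P ||u'||_L².


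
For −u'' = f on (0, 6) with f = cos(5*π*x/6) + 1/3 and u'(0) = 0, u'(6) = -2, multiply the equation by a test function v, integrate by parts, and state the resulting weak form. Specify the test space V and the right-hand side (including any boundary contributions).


V = H^1(0, 6) (v unrestricted at boundary; u is determined up to an additive constant); weak form: ∫_0^6 u'v' dx = ∫_0^6 (cos(5*π*x/6) + 1/3) v dx − 2·v(6) for all v ∈ V.

Multiply both sides by a test function v and integrate from 0 to 6:
  ∫_0^6 −u''(x) v(x) dx = ∫_0^6 f(x) v(x) dx.
Integrate the LHS by parts once:
  ∫_0^6 −u'' v dx = −[u'(x) v(x)]_0^6 + ∫_0^6 u'(x) v'(x) dx.
Thus ∫_0^6 u'(x) v'(x) dx = ∫_0^6 f(x) v(x) dx + [u'(x) v(x)]_0^6.
Choose V so that boundary terms are either known or forced to vanish.
u has inhomogeneous Neumann u'(0) = 0, u'(6) = -2. [u' v]_0^6 = (-2)·v(6) − (0)·v(0) = − 2·v(6). Take V = H^1(0, 6); boundary term becomes part of RHS.
Weak formulation: find u (satisfying any essential BC) such that ∫_0^6 u'(x) v'(x) dx = ∫_0^6 f v dx − 2·v(6) for all v ∈ V (Neumann data are natural BCs: they enter the RHS as boundary terms).
Substituting f(x) = cos(5*π*x/6) + 1/3, the right-hand side is ∫_0^6 (cos(5*π*x/6) + 1/3) v dx − 2·v(6).
Compatibility check (pure Neumann): taking v ≡ 1 ∈ V gives 0 = ∫_0^6 f dx + (-2) − (0), i.e. ∫_0^6 f dx must equal u'(0) − u'(6) = 2. Indeed ∫_0^6 (cos(5*π*x/6) + 1/3) dx = 2, so the data are compatible. The solution is then unique only up to an additive constant (fix it e.g. by requiring ∫_0^6 u dx = 0).


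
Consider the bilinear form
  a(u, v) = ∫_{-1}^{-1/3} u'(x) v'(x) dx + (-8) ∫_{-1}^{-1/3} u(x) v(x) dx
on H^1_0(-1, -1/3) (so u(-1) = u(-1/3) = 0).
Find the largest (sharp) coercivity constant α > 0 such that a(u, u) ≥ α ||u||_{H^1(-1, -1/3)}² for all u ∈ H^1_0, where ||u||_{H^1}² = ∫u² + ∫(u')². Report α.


α = (-32 + 9*π^2)/(4 + 9*π^2)

Coercivity of a(·,·) on H^1_0(-1, -1/3) means a(u, u) ≥ α ||u||_{H^1}² for every u ∈ H^1_0.
The interval has length L = 2/3, and Poincaré/coercivity depend only on L. Here a(u, u) = ∫(u')² + (-8)·∫u².
Here c = -8 < 0 with |c| < (π/L)² = 9*π^2/4, so coercivity still holds. The condition a(u,u) ≥ α||u||_{H^1}² reads (1−α)∫(u')² ≥ (α−c)∫u². Any admissible α is ≤ 1 (rapidly oscillating u have ∫u²/∫(u')² → 0), and α = 1 would force 0 ≥ (1−c)∫u², impossible since c < 1; so 1−α > 0. By the sharp Poincaré inequality on H^1_0 of an interval of length L, ∫(u')² ≥ (π/L)²∫u² with equality for the first sine mode sin(π(x−x₀)/L) (x₀ the left endpoint), so the inequality holds for all u iff (1−α)(π/L)² ≥ α − c, i.e. α ≤ ((π/L)² + c)/((π/L)² + 1) = (1 + c(L/π)²)/(1 + (L/π)²). (Direct route, valid since c ≤ 0: Poincaré gives c∫u² ≥ c(L/π)²∫(u')², so a(u,u) ≥ (1 + c(L/π)²)∫(u')², while ||u||_{H^1}² ≤ (1 + (L/π)²)∫(u')²; dividing yields the same α.) With (π/L)² = 9*π^2/4 and c = -8, the largest admissible constant is α = ((π/L)² + c)/((π/L)² + 1).
Simplifying, α = (-32 + 9*π^2)/(4 + 9*π^2).


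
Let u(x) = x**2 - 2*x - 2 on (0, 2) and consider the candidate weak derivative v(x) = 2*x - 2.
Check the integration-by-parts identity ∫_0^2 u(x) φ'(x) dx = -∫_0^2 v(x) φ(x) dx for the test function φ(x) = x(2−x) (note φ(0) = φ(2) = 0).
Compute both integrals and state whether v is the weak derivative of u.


LHS = 0, RHS = 0. Yes, v = u' weakly.

u(x) = x**2 - 2*x - 2, classical derivative u'(x) = 2*x - 2.
φ(x) = x(2−x), so φ'(x) = 2 - 2*x.
Note φ(0) = φ(2) = 0, so the boundary term u·φ vanishes.
LHS = ∫_0^2 u(x) φ'(x) dx = ∫_0^2 (-2*x^3 + 6*x^2 - 4) dx. Term by term:
  ∫_0^2 -2*x^3 dx = -8;  ∫_0^2 6*x^2 dx = 16;  ∫_0^2 -4 dx = -8.
Sum: -8 + 16 − 8 = 0.
So LHS = 0.
∫_0^2 v(x) φ(x) dx = ∫_0^2 (-2*x^3 + 6*x^2 - 4*x) dx. Term by term:
  ∫_0^2 -2*x^3 dx = -8;  ∫_0^2 6*x^2 dx = 16;  ∫_0^2 -4*x dx = -8.
Sum: -8 + 16 − 8 = 0.
So RHS = -∫_0^2 v(x) φ(x) dx = 0.
LHS = RHS, so the identity holds for this test φ.
Moreover u is smooth here and v(x) = u'(x) = 2*x - 2 pointwise, so the identity holds for every test function. Hence v is the weak derivative of u.


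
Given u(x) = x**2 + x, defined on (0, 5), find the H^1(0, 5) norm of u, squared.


||u||_{H^1}^2 = 7205/6

The H^1 norm (squared) on an interval (0, L) is
  ||u||_{H^1}^2 = ∫_0^L u(x)^2 dx + ∫_0^L u'(x)^2 dx.
Compute u'(x) = 2*x + 1.
Then u(x)^2 = x**4 + 2*x**3 + x**2 and u'(x)^2 = 4*x**2 + 4*x + 1.
Integrate each monomial from 0 to 5 using ∫_0^5 c·x^n dx = c·5^(n+1)/(n+1):
  ∫_0^5 u(x)^2 dx = ∫_0^5 (x^4 + 2*x^3 + x^2) dx. Term by term:
    ∫_0^5 x^4 dx = 625;  ∫_0^5 2*x^3 dx = 625/2;  ∫_0^5 x^2 dx = 125/3.
  Sum: 625 + 625/2 + 125/3 = 5875/6.
  ∫_0^5 u'(x)^2 dx = ∫_0^5 (4*x^2 + 4*x + 1) dx. Term by term:
    ∫_0^5 4*x^2 dx = 500/3;  ∫_0^5 4*x dx = 50;  ∫_0^5 1 dx = 5.
  Sum: 500/3 + 50 + 5 = 665/3.
Adding: ||u||_{H^1}^2 = 5875/6 + 665/3 = 7205/6.


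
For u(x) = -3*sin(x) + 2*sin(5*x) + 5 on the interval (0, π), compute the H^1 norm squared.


||u||_{H^1(0,π)}^2 = -52 + 86*π

u'(x) = -3*cos(x) + 10*cos(5*x).
Expand u² and (u')² and integrate term by term on (0, π), using: for integers n ≥ 1, ∫_0^π sin²(nx) dx = ∫_0^π cos²(nx) dx = π/2; for n ≠ n', ∫_0^π sin(nx)sin(n'x) dx = ∫_0^π cos(nx)cos(n'x) dx = 0; and by product-to-sum, ∫_0^π sin(nx)cos(n'x) dx = ½∫_0^π [sin((n+n')x) + sin((n−n')x)] dx, which is 0 when n+n' is even and 2n/(n²−n'²) when n+n' is odd (it need not vanish on (0, π)). For the constant mode: ∫_0^π 1 dx = π, ∫_0^π cos(nx) dx = 0, ∫_0^π sin(nx) dx = (1−(−1)^n)/n.
  u² squared terms: (5)²·∫1 dx = 25·π = 25*π;  (-3)²·∫sin(x)² dx = 9·π/2 = 9*π/2;  (2)²·∫sin(5x)² dx = 4·π/2 = 2*π.
  u² cross terms: 2·(5)·(-3)·∫1·sin(x) dx = -30·(2) = -60;  2·(5)·(2)·∫1·sin(5x) dx = 20·(2/5) = 8;  2·(-3)·(2)·∫sin(x)·sin(5x) dx = -12·(0) = 0.
  So ∫_0^π u² dx = 25*π + 9*π/2 + 2*π − 60 + 8 + 0 = -52 + 63*π/2.
  (u')² squared terms: (-3)²·∫cos(x)² dx = 9·π/2 = 9*π/2;  (10)²·∫cos(5x)² dx = 100·π/2 = 50*π.
  (u')² cross terms: 2·(-3)·(10)·∫cos(x)·cos(5x) dx = -60·(0) = 0.
  So ∫_0^π (u')² dx = 9*π/2 + 50*π + 0 = 109*π/2.
||u||_{H^1}^2 = (-52 + 63*π/2) + (109*π/2) = -52 + 86*π.


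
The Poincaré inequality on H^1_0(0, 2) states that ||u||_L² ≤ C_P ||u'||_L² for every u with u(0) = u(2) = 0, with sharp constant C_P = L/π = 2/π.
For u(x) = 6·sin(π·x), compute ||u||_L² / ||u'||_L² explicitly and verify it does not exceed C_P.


||u||_L² / ||u'||_L² = 1/π < C_P = 2/π.

u(x) = 6·sin(π·x), so u'(x) = 6*π*cos(π*x).
Writing u(x) = A·sin(kπx/L) with A = 6 and k = 2, use ∫_0^L sin²(kπx/L) dx = L/2 and ∫_0^L cos²(kπx/L) dx = L/2.
u² = 36·sin²(π·x) and (u')² = 36*π^2·cos²(π·x), and each of sin², cos² integrates to L/2 = 1 over (0, 2).
∫_0^2 u² dx = 36, so ||u||_L² = 6.
∫_0^2 (u')² dx = 36*π^2, so ||u'||_L² = 6*π.
Ratio ||u||_L² / ||u'||_L² = 1/π.
Sharp Poincaré constant on H^1_0(0, 2) is C_P = L/π = 2/π, achieved by sin(π/2·x).
This is the k = 2 harmonic; the ratio L/(kπ) is strictly less than C_P = L/π, consistent with the sharp inequality ||u||_L² ≤ C_P ||u'||_L².


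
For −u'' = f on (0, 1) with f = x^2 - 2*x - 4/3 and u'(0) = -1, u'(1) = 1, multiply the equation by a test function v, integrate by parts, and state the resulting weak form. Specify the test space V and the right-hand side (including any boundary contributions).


V = H^1(0, 1) (v unrestricted at boundary; u is determined up to an additive constant); weak form: ∫_0^1 u'v' dx = ∫_0^1 (x^2 - 2*x - 4/3) v dx + v(1) + v(0) for all v ∈ V.

Multiply both sides by a test function v and integrate from 0 to 1:
  ∫_0^1 −u''(x) v(x) dx = ∫_0^1 f(x) v(x) dx.
Integrate the LHS by parts once:
  ∫_0^1 −u'' v dx = −[u'(x) v(x)]_0^1 + ∫_0^1 u'(x) v'(x) dx.
Thus ∫_0^1 u'(x) v'(x) dx = ∫_0^1 f(x) v(x) dx + [u'(x) v(x)]_0^1.
Choose V so that boundary terms are either known or forced to vanish.
u has inhomogeneous Neumann u'(0) = -1, u'(1) = 1. [u' v]_0^1 = (1)·v(1) − (-1)·v(0) = v(1) + v(0). Take V = H^1(0, 1); boundary term becomes part of RHS.
Weak formulation: find u (satisfying any essential BC) such that ∫_0^1 u'(x) v'(x) dx = ∫_0^1 f v dx + v(1) + v(0) for all v ∈ V (Neumann data are natural BCs: they enter the RHS as boundary terms).
Substituting f(x) = x^2 - 2*x - 4/3, the right-hand side is ∫_0^1 (x^2 - 2*x - 4/3) v dx + v(1) + v(0).
Compatibility check (pure Neumann): taking v ≡ 1 ∈ V gives 0 = ∫_0^1 f dx + (1) − (-1), i.e. ∫_0^1 f dx must equal u'(0) − u'(1) = -2. Indeed ∫_0^1 (x^2 - 2*x - 4/3) dx = -2, so the data are compatible. The solution is then unique only up to an additive constant (fix it e.g. by requiring ∫_0^1 u dx = 0).


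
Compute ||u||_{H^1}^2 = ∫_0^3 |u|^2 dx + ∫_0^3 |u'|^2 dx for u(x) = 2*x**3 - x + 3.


||u||_{H^1}^2 = 103317/35

The H^1 norm (squared) on an interval (0, L) is
  ||u||_{H^1}^2 = ∫_0^L u(x)^2 dx + ∫_0^L u'(x)^2 dx.
Compute u'(x) = 6*x**2 - 1.
Then u(x)^2 = 4*x**6 - 4*x**4 + 12*x**3 + x**2 - 6*x + 9 and u'(x)^2 = 36*x**4 - 12*x**2 + 1.
Integrate each monomial from 0 to 3 using ∫_0^3 c·x^n dx = c·3^(n+1)/(n+1):
  ∫_0^3 u(x)^2 dx = ∫_0^3 (4*x^6 - 4*x^4 + 12*x^3 + x^2 - 6*x + 9) dx. Term by term:
    ∫_0^3 4*x^6 dx = 8748/7;  ∫_0^3 -4*x^4 dx = -972/5;  ∫_0^3 12*x^3 dx = 243;
    ∫_0^3 x^2 dx = 9;  ∫_0^3 -6*x dx = -27;  ∫_0^3 9 dx = 27.
  Sum: 8748/7 − 972/5 + 243 + 9 − 27 + 27 = 45756/35.
  ∫_0^3 u'(x)^2 dx = ∫_0^3 (36*x^4 - 12*x^2 + 1) dx. Term by term:
    ∫_0^3 36*x^4 dx = 8748/5;  ∫_0^3 -12*x^2 dx = -108;  ∫_0^3 1 dx = 3.
  Sum: 8748/5 − 108 + 3 = 8223/5.
Adding: ||u||_{H^1}^2 = 45756/35 + 8223/5 = 103317/35.


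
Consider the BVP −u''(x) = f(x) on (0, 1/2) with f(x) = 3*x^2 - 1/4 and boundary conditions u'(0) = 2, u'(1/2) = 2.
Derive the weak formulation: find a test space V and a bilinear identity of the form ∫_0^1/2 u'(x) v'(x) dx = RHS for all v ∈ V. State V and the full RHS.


V = H^1(0, 1/2) (v unrestricted at boundary; u is determined up to an additive constant); weak form: ∫_0^1/2 u'v' dx = ∫_0^1/2 (3*x^2 - 1/4) v dx + 2·v(1/2) − 2·v(0) for all v ∈ V.

Multiply both sides by a test function v and integrate from 0 to 1/2:
  ∫_0^1/2 −u''(x) v(x) dx = ∫_0^1/2 f(x) v(x) dx.
Integrate the LHS by parts once:
  ∫_0^1/2 −u'' v dx = −[u'(x) v(x)]_0^1/2 + ∫_0^1/2 u'(x) v'(x) dx.
Thus ∫_0^1/2 u'(x) v'(x) dx = ∫_0^1/2 f(x) v(x) dx + [u'(x) v(x)]_0^1/2.
Choose V so that boundary terms are either known or forced to vanish.
u has inhomogeneous Neumann u'(0) = 2, u'(1/2) = 2. [u' v]_0^1/2 = (2)·v(1/2) − (2)·v(0) = 2·v(1/2) − 2·v(0). Take V = H^1(0, 1/2); boundary term becomes part of RHS.
Weak formulation: find u (satisfying any essential BC) such that ∫_0^1/2 u'(x) v'(x) dx = ∫_0^1/2 f v dx + 2·v(1/2) − 2·v(0) for all v ∈ V (Neumann data are natural BCs: they enter the RHS as boundary terms).
Substituting f(x) = 3*x^2 - 1/4, the right-hand side is ∫_0^1/2 (3*x^2 - 1/4) v dx + 2·v(1/2) − 2·v(0).
Compatibility check (pure Neumann): taking v ≡ 1 ∈ V gives 0 = ∫_0^1/2 f dx + (2) − (2), i.e. ∫_0^1/2 f dx must equal u'(0) − u'(1/2) = 0. Indeed ∫_0^1/2 (3*x^2 - 1/4) dx = 0, so the data are compatible. The solution is then unique only up to an additive constant (fix it e.g. by requiring ∫_0^1/2 u dx = 0).


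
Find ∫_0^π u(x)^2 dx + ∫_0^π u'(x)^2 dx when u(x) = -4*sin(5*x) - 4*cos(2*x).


||u||_{H^1(0,π)}^2 = 1600/21 + 248*π

u'(x) = 8*sin(2*x) - 20*cos(5*x).
Expand u² and (u')² and integrate term by term on (0, π), using: for integers n ≥ 1, ∫_0^π sin²(nx) dx = ∫_0^π cos²(nx) dx = π/2; for n ≠ n', ∫_0^π sin(nx)sin(n'x) dx = ∫_0^π cos(nx)cos(n'x) dx = 0; and by product-to-sum, ∫_0^π sin(nx)cos(n'x) dx = ½∫_0^π [sin((n+n')x) + sin((n−n')x)] dx, which is 0 when n+n' is even and 2n/(n²−n'²) when n+n' is odd (it need not vanish on (0, π)).
  u² squared terms: (-4)²·∫cos(2x)² dx = 16·π/2 = 8*π;  (-4)²·∫sin(5x)² dx = 16·π/2 = 8*π.
  u² cross terms: 2·(-4)·(-4)·∫cos(2x)·sin(5x) dx = 32·(10/21) = 320/21.
  So ∫_0^π u² dx = 8*π + 8*π + 320/21 = 320/21 + 16*π.
  (u')² squared terms: (-20)²·∫cos(5x)² dx = 400·π/2 = 200*π;  (8)²·∫sin(2x)² dx = 64·π/2 = 32*π.
  (u')² cross terms: 2·(-20)·(8)·∫cos(5x)·sin(2x) dx = -320·(-4/21) = 1280/21.
  So ∫_0^π (u')² dx = 200*π + 32*π + 1280/21 = 1280/21 + 232*π.
||u||_{H^1}^2 = (320/21 + 16*π) + (1280/21 + 232*π) = 1600/21 + 248*π.


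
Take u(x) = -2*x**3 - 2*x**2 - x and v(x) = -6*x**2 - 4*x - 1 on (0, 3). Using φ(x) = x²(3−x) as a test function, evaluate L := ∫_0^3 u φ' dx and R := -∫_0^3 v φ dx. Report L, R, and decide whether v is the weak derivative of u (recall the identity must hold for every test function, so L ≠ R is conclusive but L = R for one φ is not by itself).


LHS = 4023/20, RHS = 4023/20. Yes, v = u' weakly.

u(x) = -2*x**3 - 2*x**2 - x, classical derivative u'(x) = -6*x**2 - 4*x - 1.
φ(x) = x²(3−x), so φ'(x) = 3*x*(2 - x).
Note φ(0) = φ(3) = 0, so the boundary term u·φ vanishes.
LHS = ∫_0^3 u(x) φ'(x) dx = ∫_0^3 (6*x^5 - 6*x^4 - 9*x^3 - 6*x^2) dx. Term by term:
  ∫_0^3 6*x^5 dx = 729;  ∫_0^3 -6*x^4 dx = -1458/5;  ∫_0^3 -9*x^3 dx = -729/4;
  ∫_0^3 -6*x^2 dx = -54.
Sum: 729 − 1458/5 − 729/4 − 54 = 4023/20.
So LHS = 4023/20.
∫_0^3 v(x) φ(x) dx = ∫_0^3 (6*x^5 - 14*x^4 - 11*x^3 - 3*x^2) dx. Term by term:
  ∫_0^3 6*x^5 dx = 729;  ∫_0^3 -14*x^4 dx = -3402/5;  ∫_0^3 -11*x^3 dx = -891/4;
  ∫_0^3 -3*x^2 dx = -27.
Sum: 729 − 3402/5 − 891/4 − 27 = -4023/20.
So RHS = -∫_0^3 v(x) φ(x) dx = 4023/20.
LHS = RHS, so the identity holds for this test φ.
Moreover u is smooth here and v(x) = u'(x) = -6*x**2 - 4*x - 1 pointwise, so the identity holds for every test function. Hence v is the weak derivative of u.
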